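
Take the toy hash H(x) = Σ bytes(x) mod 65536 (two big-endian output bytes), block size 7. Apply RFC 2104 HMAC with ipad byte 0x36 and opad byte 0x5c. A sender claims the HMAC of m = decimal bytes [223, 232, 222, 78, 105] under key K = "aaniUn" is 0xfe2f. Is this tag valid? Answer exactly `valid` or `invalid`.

invalid

Key "aaniUn" = 61 61 6e 69 55 6e is 6 bytes ≤ B = 7; zero-pad to 7 bytes: K' = 61 61 6e 69 55 6e 00.
K' ⊕ ipad = 57 57 58 5f 63 58 36; K' ⊕ opad = 3d 3d 32 35 09 32 5c.
Inner hash: sum = 87+87+88+95+99+88+54+223+232+222+78+105 = 1458 → 05 b2.
Outer hash (recomputed tag): sum = 61+61+50+53+9+50+92+5+178 = 559 → 02 2f.
Recomputed tag = 022f; claimed = fe2f → mismatch.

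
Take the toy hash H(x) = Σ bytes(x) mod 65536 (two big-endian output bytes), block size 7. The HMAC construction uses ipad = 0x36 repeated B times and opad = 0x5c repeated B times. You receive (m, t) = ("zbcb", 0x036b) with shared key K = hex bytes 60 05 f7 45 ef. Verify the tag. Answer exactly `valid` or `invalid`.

valid

Key hex bytes 60 05 f7 45 ef is 5 bytes ≤ B = 7; zero-pad to 7 bytes: K' = 60 05 f7 45 ef 00 00.
K' ⊕ ipad = 56 33 c1 73 d9 36 36; K' ⊕ opad = 3c 59 ab 19 b3 5c 5c.
Inner hash: sum = 86+51+193+115+217+54+54+122+98+99+98 = 1187 → 04 a3.
Outer hash (recomputed tag): sum = 60+89+171+25+179+92+92+4+163 = 875 → 03 6b.
Recomputed tag = 036b; claimed = 036b → match.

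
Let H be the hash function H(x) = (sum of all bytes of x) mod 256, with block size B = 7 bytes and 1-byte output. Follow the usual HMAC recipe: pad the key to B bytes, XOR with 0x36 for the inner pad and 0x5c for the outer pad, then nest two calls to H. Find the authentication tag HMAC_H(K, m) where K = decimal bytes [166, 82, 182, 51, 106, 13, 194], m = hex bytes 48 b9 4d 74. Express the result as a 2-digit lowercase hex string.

4c

Key decimal bytes [166, 82, 182, 51, 106, 13, 194] = a6 52 b6 33 6a 0d c2 is exactly B = 7 bytes: K' = a6 52 b6 33 6a 0d c2.
K' ⊕ ipad = 90 64 80 05 5c 3b f4.  K' ⊕ opad = fa 0e ea 6f 36 51 9e.
Inner input = (K'⊕ipad) ∥ m = 90 64 80 05 5c 3b f4 ∥ 48 b9 4d 74.
Inner hash: sum = 144+100+128+5+92+59+244+72+185+77+116 = 1222; mod 256 = 198 → c6.
Outer input = (K'⊕opad) ∥ inner = fa 0e ea 6f 36 51 9e ∥ c6.
Outer hash (tag): sum = 250+14+234+111+54+81+158+198 = 1100; mod 256 = 76 → 4c.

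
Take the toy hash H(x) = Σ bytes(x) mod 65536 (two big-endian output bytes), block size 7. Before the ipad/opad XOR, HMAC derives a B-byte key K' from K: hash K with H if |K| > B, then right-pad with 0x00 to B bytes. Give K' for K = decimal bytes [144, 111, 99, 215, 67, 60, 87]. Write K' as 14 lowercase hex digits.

Key decimal bytes [144, 111, 99, 215, 67, 60, 87] = 90 6f 63 d7 43 3c 57 is exactly B = 7 bytes: K' = 90 6f 63 d7 43 3c 57.

906f63d7433c57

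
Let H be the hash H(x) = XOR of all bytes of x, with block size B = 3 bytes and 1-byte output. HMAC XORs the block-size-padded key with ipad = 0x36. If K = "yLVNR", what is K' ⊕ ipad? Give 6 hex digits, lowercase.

493636

Key "yLVNR" = 79 4c 56 4e 52 is 5 bytes > B = 3, so hash it first: H(key) = 7f, then zero-pad to 3 bytes: K' = 7f 00 00.
XOR each byte with 0x36: 7f⊕36=49, 00⊕36=36, 00⊕36=36.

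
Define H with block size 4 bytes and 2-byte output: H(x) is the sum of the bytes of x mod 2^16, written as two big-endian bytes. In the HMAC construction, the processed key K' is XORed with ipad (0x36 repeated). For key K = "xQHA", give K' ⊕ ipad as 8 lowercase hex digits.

Key "xQHA" = 78 51 48 41 is exactly B = 4 bytes: K' = 78 51 48 41.
XOR each byte with 0x36: 78⊕36=4e, 51⊕36=67, 48⊕36=7e, 41⊕36=77.

4e677e77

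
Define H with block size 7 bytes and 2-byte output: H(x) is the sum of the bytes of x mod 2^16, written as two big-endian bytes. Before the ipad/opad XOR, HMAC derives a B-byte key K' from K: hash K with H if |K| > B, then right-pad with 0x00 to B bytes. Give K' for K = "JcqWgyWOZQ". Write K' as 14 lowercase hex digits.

03a60000000000

|K| = 10 > B = 7, so first hash the key.
H(K): sum = 74+99+113+87+103+121+87+79+90+81 = 934 → 03 a6.
Zero-pad H(K) = 03 a6 to 7 bytes: K' = 03 a6 00 00 00 00 00.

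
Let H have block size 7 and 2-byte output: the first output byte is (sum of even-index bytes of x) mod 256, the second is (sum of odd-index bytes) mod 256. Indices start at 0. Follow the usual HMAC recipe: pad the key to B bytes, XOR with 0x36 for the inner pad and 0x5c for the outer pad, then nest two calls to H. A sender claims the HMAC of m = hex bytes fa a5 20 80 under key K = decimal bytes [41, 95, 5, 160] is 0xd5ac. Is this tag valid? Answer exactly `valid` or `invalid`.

invalid

Key decimal bytes [41, 95, 5, 160] = 29 5f 05 a0 is 4 bytes ≤ B = 7; zero-pad to 7 bytes: K' = 29 5f 05 a0 00 00 00.
K' ⊕ ipad = 1f 69 33 96 36 36 36; K' ⊕ opad = 75 03 59 fc 5c 5c 5c.
Inner hash: even-index sum = 483 mod 256 = 227; odd-index sum = 591 mod 256 = 79 → e3 4f.
Outer hash (recomputed tag): even-index sum = 469 mod 256 = 213; odd-index sum = 574 mod 256 = 62 → d5 3e.
Recomputed tag = d53e; claimed = d5ac → mismatch.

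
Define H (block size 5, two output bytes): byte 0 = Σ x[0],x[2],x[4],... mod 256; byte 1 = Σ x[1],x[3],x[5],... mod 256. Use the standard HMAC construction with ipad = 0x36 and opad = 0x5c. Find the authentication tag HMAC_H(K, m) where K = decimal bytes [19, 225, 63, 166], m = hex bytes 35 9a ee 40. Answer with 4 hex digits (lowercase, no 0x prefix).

Key decimal bytes [19, 225, 63, 166] = 13 e1 3f a6 is 4 bytes ≤ B = 5; zero-pad to 5 bytes: K' = 13 e1 3f a6 00.
K' ⊕ ipad = 25 d7 09 90 36.  K' ⊕ opad = 4f bd 63 fa 5c.
Inner input = (K'⊕ipad) ∥ m = 25 d7 09 90 36 ∥ 35 9a ee 40.
Inner hash: even-index sum = 318 mod 256 = 62; odd-index sum = 650 mod 256 = 138 → 3e 8a.
Outer input = (K'⊕opad) ∥ inner = 4f bd 63 fa 5c ∥ 3e 8a.
Outer hash (tag): even-index sum = 408 mod 256 = 152; odd-index sum = 501 mod 256 = 245 → 98 f5.

98f5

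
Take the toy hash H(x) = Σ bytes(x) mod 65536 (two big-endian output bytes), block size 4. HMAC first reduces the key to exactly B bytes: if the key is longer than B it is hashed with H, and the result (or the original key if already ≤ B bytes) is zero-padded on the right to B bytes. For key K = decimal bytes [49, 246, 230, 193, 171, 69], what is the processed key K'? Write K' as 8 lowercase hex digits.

|K| = 6 > B = 4, so first hash the key.
H(K): sum = 49+246+230+193+171+69 = 958 → 03 be.
Zero-pad H(K) = 03 be to 4 bytes: K' = 03 be 00 00.

03be0000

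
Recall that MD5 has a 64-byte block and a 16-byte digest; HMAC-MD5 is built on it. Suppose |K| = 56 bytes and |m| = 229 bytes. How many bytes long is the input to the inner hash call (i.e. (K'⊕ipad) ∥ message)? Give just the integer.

Key is 56 ≤ 64 bytes, zero-padded: |K'| = 64.
Inner input = (K'⊕ipad) ∥ m → 64 + 229 = 293 bytes.

293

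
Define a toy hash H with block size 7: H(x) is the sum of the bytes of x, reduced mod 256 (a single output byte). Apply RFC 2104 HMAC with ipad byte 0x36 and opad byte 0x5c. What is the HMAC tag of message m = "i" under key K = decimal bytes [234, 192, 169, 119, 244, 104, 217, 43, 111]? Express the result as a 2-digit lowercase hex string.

Key decimal bytes [234, 192, 169, 119, 244, 104, 217, 43, 111] = ea c0 a9 77 f4 68 d9 2b 6f is 9 bytes > B = 7, so hash it first: H(key) = 99, then zero-pad to 7 bytes: K' = 99 00 00 00 00 00 00.
K' ⊕ ipad = af 36 36 36 36 36 36.  K' ⊕ opad = c5 5c 5c 5c 5c 5c 5c.
Inner input = (K'⊕ipad) ∥ m = af 36 36 36 36 36 36 ∥ 69.
Inner hash: sum = 175+54+54+54+54+54+54+105 = 604; mod 256 = 92 → 5c.
Outer input = (K'⊕opad) ∥ inner = c5 5c 5c 5c 5c 5c 5c ∥ 5c.
Outer hash (tag): sum = 197+92+92+92+92+92+92+92 = 841; mod 256 = 73 → 49.

49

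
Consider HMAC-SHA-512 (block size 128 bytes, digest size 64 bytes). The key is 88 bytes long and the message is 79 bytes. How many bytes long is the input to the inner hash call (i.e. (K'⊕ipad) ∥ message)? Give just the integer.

207

Key is 88 ≤ 128 bytes, zero-padded: |K'| = 128.
Inner input = (K'⊕ipad) ∥ m → 128 + 79 = 207 bytes.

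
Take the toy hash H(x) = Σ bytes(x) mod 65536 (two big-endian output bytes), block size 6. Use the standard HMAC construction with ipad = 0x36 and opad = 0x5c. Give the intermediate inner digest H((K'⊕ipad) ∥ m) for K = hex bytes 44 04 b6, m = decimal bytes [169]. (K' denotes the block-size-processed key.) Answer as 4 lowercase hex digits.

026f

Key hex bytes 44 04 b6 is 3 bytes ≤ B = 6; zero-pad to 6 bytes: K' = 44 04 b6 00 00 00.
K' ⊕ ipad = 72 32 80 36 36 36.
Inner input = 72 32 80 36 36 36 ∥ a9.
Inner hash: sum = 114+50+128+54+54+54+169 = 623 → 02 6f.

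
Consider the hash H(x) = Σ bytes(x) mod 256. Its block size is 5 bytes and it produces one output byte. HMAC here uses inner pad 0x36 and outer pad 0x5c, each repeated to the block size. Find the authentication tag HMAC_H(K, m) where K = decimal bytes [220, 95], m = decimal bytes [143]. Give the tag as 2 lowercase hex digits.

1b

Key decimal bytes [220, 95] = dc 5f is 2 bytes ≤ B = 5; zero-pad to 5 bytes: K' = dc 5f 00 00 00.
K' ⊕ ipad = ea 69 36 36 36.  K' ⊕ opad = 80 03 5c 5c 5c.
Inner input = (K'⊕ipad) ∥ m = ea 69 36 36 36 ∥ 8f.
Inner hash: sum = 234+105+54+54+54+143 = 644; mod 256 = 132 → 84.
Outer input = (K'⊕opad) ∥ inner = 80 03 5c 5c 5c ∥ 84.
Outer hash (tag): sum = 128+3+92+92+92+132 = 539; mod 256 = 27 → 1b.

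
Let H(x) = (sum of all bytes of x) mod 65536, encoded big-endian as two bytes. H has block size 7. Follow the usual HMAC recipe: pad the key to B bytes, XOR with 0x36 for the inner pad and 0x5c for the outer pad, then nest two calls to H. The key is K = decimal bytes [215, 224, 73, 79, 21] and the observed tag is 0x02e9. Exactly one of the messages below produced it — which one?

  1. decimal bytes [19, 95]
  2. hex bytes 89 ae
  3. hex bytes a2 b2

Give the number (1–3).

2

Key decimal bytes [215, 224, 73, 79, 21] = d7 e0 49 4f 15 is 5 bytes ≤ B = 7; zero-pad to 7 bytes: K' = d7 e0 49 4f 15 00 00.
K' ⊕ ipad = e1 d6 7f 79 23 36 36; K' ⊕ opad = 8b bc 15 13 49 5c 5c.
m1: inner = H(e1 d6 7f 79 23 36 36 13 5f) = 03 b0; tag = H(8b bc 15 13 49 5c 5c 03 b0) = 0323
m2: inner = H(e1 d6 7f 79 23 36 36 89 ae) = 04 75; tag = H(8b bc 15 13 49 5c 5c 04 75) = 02e9 ← matches
m3: inner = H(e1 d6 7f 79 23 36 36 a2 b2) = 04 92; tag = H(8b bc 15 13 49 5c 5c 04 92) = 0306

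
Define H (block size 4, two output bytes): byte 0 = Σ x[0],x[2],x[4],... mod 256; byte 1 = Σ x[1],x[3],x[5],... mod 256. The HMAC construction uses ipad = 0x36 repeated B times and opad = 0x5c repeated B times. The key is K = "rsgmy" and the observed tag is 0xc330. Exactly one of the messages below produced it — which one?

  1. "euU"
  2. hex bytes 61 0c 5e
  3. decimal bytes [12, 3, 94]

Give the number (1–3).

2

Key "rsgmy" = 72 73 67 6d 79 is 5 bytes > B = 4, so hash it first: H(key) = 52 e0, then zero-pad to 4 bytes: K' = 52 e0 00 00.
K' ⊕ ipad = 64 d6 36 36; K' ⊕ opad = 0e bc 5c 5c.
m1: inner = H(64 d6 36 36 65 75 55) = 54 81; tag = H(0e bc 5c 5c 54 81) = be99
m2: inner = H(64 d6 36 36 61 0c 5e) = 59 18; tag = H(0e bc 5c 5c 59 18) = c330 ← matches
m3: inner = H(64 d6 36 36 0c 03 5e) = 04 0f; tag = H(0e bc 5c 5c 04 0f) = 6e27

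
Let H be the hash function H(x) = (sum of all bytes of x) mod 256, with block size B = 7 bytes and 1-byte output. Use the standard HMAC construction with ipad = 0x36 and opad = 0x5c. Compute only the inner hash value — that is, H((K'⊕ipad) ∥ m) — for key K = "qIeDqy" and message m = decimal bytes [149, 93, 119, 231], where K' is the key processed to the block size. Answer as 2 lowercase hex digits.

a7

Key "qIeDqy" = 71 49 65 44 71 79 is 6 bytes ≤ B = 7; zero-pad to 7 bytes: K' = 71 49 65 44 71 79 00.
K' ⊕ ipad = 47 7f 53 72 47 4f 36.
Inner input = 47 7f 53 72 47 4f 36 ∥ 95 5d 77 e7.
Inner hash: sum = 71+127+83+114+71+79+54+149+93+119+231 = 1191; mod 256 = 167 → a7.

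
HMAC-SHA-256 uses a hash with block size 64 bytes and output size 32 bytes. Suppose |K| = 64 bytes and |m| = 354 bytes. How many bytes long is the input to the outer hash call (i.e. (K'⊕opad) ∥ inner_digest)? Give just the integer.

Key is 64 ≤ 64 bytes, zero-padded: |K'| = 64.
Outer input = (K'⊕opad) ∥ H(inner) → 64 + 32 = 96 bytes.

96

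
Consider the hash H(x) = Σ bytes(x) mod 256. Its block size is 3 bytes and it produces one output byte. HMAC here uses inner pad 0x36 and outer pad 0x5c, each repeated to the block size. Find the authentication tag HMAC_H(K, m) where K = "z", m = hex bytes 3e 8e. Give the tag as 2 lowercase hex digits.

62

Key "z" = 7a is 1 byte ≤ B = 3; zero-pad to 3 bytes: K' = 7a 00 00.
K' ⊕ ipad = 4c 36 36.  K' ⊕ opad = 26 5c 5c.
Inner input = (K'⊕ipad) ∥ m = 4c 36 36 ∥ 3e 8e.
Inner hash: sum = 76+54+54+62+142 = 388; mod 256 = 132 → 84.
Outer input = (K'⊕opad) ∥ inner = 26 5c 5c ∥ 84.
Outer hash (tag): sum = 38+92+92+132 = 354; mod 256 = 98 → 62.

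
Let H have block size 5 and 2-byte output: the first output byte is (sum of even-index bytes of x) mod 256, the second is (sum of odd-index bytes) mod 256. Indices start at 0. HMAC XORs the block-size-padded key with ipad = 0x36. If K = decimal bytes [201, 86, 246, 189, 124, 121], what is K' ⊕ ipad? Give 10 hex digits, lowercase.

0dba363636

Key decimal bytes [201, 86, 246, 189, 124, 121] = c9 56 f6 bd 7c 79 is 6 bytes > B = 5, so hash it first: H(key) = 3b 8c, then zero-pad to 5 bytes: K' = 3b 8c 00 00 00.
XOR each byte with 0x36: 3b⊕36=0d, 8c⊕36=ba, 00⊕36=36, 00⊕36=36, 00⊕36=36.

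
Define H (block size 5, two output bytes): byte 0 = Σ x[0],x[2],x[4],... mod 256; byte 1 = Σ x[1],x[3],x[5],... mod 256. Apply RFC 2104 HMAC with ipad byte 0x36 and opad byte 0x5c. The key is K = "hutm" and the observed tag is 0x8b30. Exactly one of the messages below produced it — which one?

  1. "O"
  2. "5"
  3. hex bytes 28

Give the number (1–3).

2

Key "hutm" = 68 75 74 6d is 4 bytes ≤ B = 5; zero-pad to 5 bytes: K' = 68 75 74 6d 00.
K' ⊕ ipad = 5e 43 42 5b 36; K' ⊕ opad = 34 29 28 31 5c.
m1: inner = H(5e 43 42 5b 36 4f) = d6 ed; tag = H(34 29 28 31 5c d6 ed) = a530
m2: inner = H(5e 43 42 5b 36 35) = d6 d3; tag = H(34 29 28 31 5c d6 d3) = 8b30 ← matches
m3: inner = H(5e 43 42 5b 36 28) = d6 c6; tag = H(34 29 28 31 5c d6 c6) = 7e30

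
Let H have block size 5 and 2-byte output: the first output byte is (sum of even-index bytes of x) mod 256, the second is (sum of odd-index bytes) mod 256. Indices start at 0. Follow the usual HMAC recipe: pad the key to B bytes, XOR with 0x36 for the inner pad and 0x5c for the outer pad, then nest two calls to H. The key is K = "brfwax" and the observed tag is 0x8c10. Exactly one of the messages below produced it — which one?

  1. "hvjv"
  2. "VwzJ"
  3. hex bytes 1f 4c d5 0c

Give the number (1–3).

1

Key "brfwax" = 62 72 66 77 61 78 is 6 bytes > B = 5, so hash it first: H(key) = 29 61, then zero-pad to 5 bytes: K' = 29 61 00 00 00.
K' ⊕ ipad = 1f 57 36 36 36; K' ⊕ opad = 75 3d 5c 5c 5c.
m1: inner = H(1f 57 36 36 36 68 76 6a 76) = 77 5f; tag = H(75 3d 5c 5c 5c 77 5f) = 8c10 ← matches
m2: inner = H(1f 57 36 36 36 56 77 7a 4a) = 4c 5d; tag = H(75 3d 5c 5c 5c 4c 5d) = 8ae5
m3: inner = H(1f 57 36 36 36 1f 4c d5 0c) = e3 81; tag = H(75 3d 5c 5c 5c e3 81) = ae7c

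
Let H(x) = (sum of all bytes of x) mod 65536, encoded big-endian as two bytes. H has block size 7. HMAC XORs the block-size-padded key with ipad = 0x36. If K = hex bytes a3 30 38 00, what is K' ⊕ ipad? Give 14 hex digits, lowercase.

Key hex bytes a3 30 38 00 is 4 bytes ≤ B = 7; zero-pad to 7 bytes: K' = a3 30 38 00 00 00 00.
XOR each byte with 0x36: a3⊕36=95, 30⊕36=06, 38⊕36=0e, 00⊕36=36, 00⊕36=36, 00⊕36=36, 00⊕36=36.

95060e36363636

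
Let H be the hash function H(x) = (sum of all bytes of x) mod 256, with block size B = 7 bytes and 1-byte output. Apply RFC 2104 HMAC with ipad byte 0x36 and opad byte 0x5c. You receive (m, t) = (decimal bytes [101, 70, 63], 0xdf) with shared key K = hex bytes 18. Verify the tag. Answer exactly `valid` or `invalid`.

invalid

Key hex bytes 18 is 1 byte ≤ B = 7; zero-pad to 7 bytes: K' = 18 00 00 00 00 00 00.
K' ⊕ ipad = 2e 36 36 36 36 36 36; K' ⊕ opad = 44 5c 5c 5c 5c 5c 5c.
Inner hash: sum = 46+54+54+54+54+54+54+101+70+63 = 604; mod 256 = 92 → 5c.
Outer hash (recomputed tag): sum = 68+92+92+92+92+92+92+92 = 712; mod 256 = 200 → c8.
Recomputed tag = c8; claimed = df → mismatch.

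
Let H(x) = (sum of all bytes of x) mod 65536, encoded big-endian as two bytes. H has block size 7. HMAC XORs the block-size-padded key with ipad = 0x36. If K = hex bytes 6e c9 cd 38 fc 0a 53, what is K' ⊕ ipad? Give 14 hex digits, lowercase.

58fffb0eca3c65

Key hex bytes 6e c9 cd 38 fc 0a 53 is exactly B = 7 bytes: K' = 6e c9 cd 38 fc 0a 53.
XOR each byte with 0x36: 6e⊕36=58, c9⊕36=ff, cd⊕36=fb, 38⊕36=0e, fc⊕36=ca, 0a⊕36=3c, 53⊕36=65.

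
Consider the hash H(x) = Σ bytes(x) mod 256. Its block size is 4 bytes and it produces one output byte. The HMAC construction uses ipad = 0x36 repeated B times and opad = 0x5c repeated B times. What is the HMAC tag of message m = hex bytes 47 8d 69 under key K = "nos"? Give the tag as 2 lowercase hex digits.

Key "nos" = 6e 6f 73 is 3 bytes ≤ B = 4; zero-pad to 4 bytes: K' = 6e 6f 73 00.
K' ⊕ ipad = 58 59 45 36.  K' ⊕ opad = 32 33 2f 5c.
Inner input = (K'⊕ipad) ∥ m = 58 59 45 36 ∥ 47 8d 69.
Inner hash: sum = 88+89+69+54+71+141+105 = 617; mod 256 = 105 → 69.
Outer input = (K'⊕opad) ∥ inner = 32 33 2f 5c ∥ 69.
Outer hash (tag): sum = 50+51+47+92+105 = 345; mod 256 = 89 → 59.

59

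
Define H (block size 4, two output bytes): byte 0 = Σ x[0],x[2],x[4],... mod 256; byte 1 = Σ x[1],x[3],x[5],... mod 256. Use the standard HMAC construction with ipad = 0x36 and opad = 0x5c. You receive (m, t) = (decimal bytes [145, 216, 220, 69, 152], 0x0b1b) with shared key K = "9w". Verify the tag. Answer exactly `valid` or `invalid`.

Key "9w" = 39 77 is 2 bytes ≤ B = 4; zero-pad to 4 bytes: K' = 39 77 00 00.
K' ⊕ ipad = 0f 41 36 36; K' ⊕ opad = 65 2b 5c 5c.
Inner hash: even-index sum = 586 mod 256 = 74; odd-index sum = 404 mod 256 = 148 → 4a 94.
Outer hash (recomputed tag): even-index sum = 267 mod 256 = 11; odd-index sum = 283 mod 256 = 27 → 0b 1b.
Recomputed tag = 0b1b; claimed = 0b1b → match.

valid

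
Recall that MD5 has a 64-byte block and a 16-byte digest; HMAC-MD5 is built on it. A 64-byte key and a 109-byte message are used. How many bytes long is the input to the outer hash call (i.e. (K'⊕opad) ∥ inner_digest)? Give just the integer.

Key is 64 ≤ 64 bytes, zero-padded: |K'| = 64.
Outer input = (K'⊕opad) ∥ H(inner) → 64 + 16 = 80 bytes.

80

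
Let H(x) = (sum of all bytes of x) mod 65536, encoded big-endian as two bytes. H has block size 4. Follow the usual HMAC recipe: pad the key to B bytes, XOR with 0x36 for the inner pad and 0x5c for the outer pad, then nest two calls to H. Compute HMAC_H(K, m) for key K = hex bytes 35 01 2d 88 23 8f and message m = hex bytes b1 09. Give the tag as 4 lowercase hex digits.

01e0

Key hex bytes 35 01 2d 88 23 8f is 6 bytes > B = 4, so hash it first: H(key) = 01 9d, then zero-pad to 4 bytes: K' = 01 9d 00 00.
K' ⊕ ipad = 37 ab 36 36.  K' ⊕ opad = 5d c1 5c 5c.
Inner input = (K'⊕ipad) ∥ m = 37 ab 36 36 ∥ b1 09.
Inner hash: sum = 55+171+54+54+177+9 = 520 → 02 08.
Outer input = (K'⊕opad) ∥ inner = 5d c1 5c 5c ∥ 02 08.
Outer hash (tag): sum = 93+193+92+92+2+8 = 480 → 01 e0.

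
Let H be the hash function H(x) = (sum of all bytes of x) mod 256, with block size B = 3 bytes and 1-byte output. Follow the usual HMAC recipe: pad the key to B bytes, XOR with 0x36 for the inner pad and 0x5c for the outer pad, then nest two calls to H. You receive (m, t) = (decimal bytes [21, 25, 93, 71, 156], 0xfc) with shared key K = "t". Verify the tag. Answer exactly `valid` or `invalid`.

Key "t" = 74 is 1 byte ≤ B = 3; zero-pad to 3 bytes: K' = 74 00 00.
K' ⊕ ipad = 42 36 36; K' ⊕ opad = 28 5c 5c.
Inner hash: sum = 66+54+54+21+25+93+71+156 = 540; mod 256 = 28 → 1c.
Outer hash (recomputed tag): sum = 40+92+92+28 = 252 → fc.
Recomputed tag = fc; claimed = fc → match.

valid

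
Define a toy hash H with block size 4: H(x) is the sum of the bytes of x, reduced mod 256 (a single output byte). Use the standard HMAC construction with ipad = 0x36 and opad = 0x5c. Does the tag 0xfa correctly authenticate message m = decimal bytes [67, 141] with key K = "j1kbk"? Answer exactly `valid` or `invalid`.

Key "j1kbk" = 6a 31 6b 62 6b is 5 bytes > B = 4, so hash it first: H(key) = d3, then zero-pad to 4 bytes: K' = d3 00 00 00.
K' ⊕ ipad = e5 36 36 36; K' ⊕ opad = 8f 5c 5c 5c.
Inner hash: sum = 229+54+54+54+67+141 = 599; mod 256 = 87 → 57.
Outer hash (recomputed tag): sum = 143+92+92+92+87 = 506; mod 256 = 250 → fa.
Recomputed tag = fa; claimed = fa → match.

valid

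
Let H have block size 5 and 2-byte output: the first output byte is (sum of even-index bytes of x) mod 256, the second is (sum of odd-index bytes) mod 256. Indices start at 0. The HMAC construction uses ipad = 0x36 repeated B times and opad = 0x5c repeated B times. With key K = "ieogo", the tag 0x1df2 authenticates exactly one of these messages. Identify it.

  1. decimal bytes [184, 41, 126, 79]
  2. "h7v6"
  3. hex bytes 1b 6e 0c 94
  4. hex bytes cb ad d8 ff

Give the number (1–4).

Key "ieogo" = 69 65 6f 67 6f is exactly B = 5 bytes: K' = 69 65 6f 67 6f.
K' ⊕ ipad = 5f 53 59 51 59; K' ⊕ opad = 35 39 33 3b 33.
m1: inner = H(5f 53 59 51 59 b8 29 7e 4f) = 89 da; tag = H(35 39 33 3b 33 89 da) = 75fd
m2: inner = H(5f 53 59 51 59 68 37 76 36) = 7e 82; tag = H(35 39 33 3b 33 7e 82) = 1df2 ← matches
m3: inner = H(5f 53 59 51 59 1b 6e 0c 94) = 13 cb; tag = H(35 39 33 3b 33 13 cb) = 6687
m4: inner = H(5f 53 59 51 59 cb ad d8 ff) = bd 47; tag = H(35 39 33 3b 33 bd 47) = e231

2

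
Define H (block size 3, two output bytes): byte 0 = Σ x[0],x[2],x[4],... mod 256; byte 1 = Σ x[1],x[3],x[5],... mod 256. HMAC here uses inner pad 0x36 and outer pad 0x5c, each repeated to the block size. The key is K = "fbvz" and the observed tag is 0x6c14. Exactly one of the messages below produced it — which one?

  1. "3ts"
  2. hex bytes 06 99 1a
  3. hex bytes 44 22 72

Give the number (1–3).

Key "fbvz" = 66 62 76 7a is 4 bytes > B = 3, so hash it first: H(key) = dc dc, then zero-pad to 3 bytes: K' = dc dc 00.
K' ⊕ ipad = ea ea 36; K' ⊕ opad = 80 80 5c.
m1: inner = H(ea ea 36 33 74 73) = 94 90; tag = H(80 80 5c 94 90) = 6c14 ← matches
m2: inner = H(ea ea 36 06 99 1a) = b9 0a; tag = H(80 80 5c b9 0a) = e639
m3: inner = H(ea ea 36 44 22 72) = 42 a0; tag = H(80 80 5c 42 a0) = 7cc2

1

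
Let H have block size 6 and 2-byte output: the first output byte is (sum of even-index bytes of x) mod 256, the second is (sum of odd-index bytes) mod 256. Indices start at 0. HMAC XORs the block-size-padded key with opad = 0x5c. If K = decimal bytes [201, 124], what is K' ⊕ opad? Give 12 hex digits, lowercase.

95205c5c5c5c

Key decimal bytes [201, 124] = c9 7c is 2 bytes ≤ B = 6; zero-pad to 6 bytes: K' = c9 7c 00 00 00 00.
XOR each byte with 0x5c: c9⊕5c=95, 7c⊕5c=20, 00⊕5c=5c, 00⊕5c=5c, 00⊕5c=5c, 00⊕5c=5c.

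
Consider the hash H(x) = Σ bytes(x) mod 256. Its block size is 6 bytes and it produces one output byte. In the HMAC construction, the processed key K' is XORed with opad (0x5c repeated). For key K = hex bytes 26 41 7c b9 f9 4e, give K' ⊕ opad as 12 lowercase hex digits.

Key hex bytes 26 41 7c b9 f9 4e is exactly B = 6 bytes: K' = 26 41 7c b9 f9 4e.
XOR each byte with 0x5c: 26⊕5c=7a, 41⊕5c=1d, 7c⊕5c=20, b9⊕5c=e5, f9⊕5c=a5, 4e⊕5c=12.

7a1d20e5a512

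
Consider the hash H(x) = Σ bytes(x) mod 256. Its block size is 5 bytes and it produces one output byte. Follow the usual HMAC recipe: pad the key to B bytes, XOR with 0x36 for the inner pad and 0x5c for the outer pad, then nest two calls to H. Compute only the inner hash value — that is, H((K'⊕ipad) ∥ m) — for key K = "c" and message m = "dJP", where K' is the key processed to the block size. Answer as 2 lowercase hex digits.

2b

Key "c" = 63 is 1 byte ≤ B = 5; zero-pad to 5 bytes: K' = 63 00 00 00 00.
K' ⊕ ipad = 55 36 36 36 36.
Inner input = 55 36 36 36 36 ∥ 64 4a 50.
Inner hash: sum = 85+54+54+54+54+100+74+80 = 555; mod 256 = 43 → 2b.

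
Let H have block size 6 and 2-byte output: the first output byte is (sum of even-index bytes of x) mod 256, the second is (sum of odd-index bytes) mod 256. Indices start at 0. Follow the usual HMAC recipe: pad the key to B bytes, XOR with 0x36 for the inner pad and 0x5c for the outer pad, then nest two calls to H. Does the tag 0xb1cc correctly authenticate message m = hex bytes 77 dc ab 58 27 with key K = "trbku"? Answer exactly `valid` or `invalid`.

Key "trbku" = 74 72 62 6b 75 is 5 bytes ≤ B = 6; zero-pad to 6 bytes: K' = 74 72 62 6b 75 00.
K' ⊕ ipad = 42 44 54 5d 43 36; K' ⊕ opad = 28 2e 3e 37 29 5c.
Inner hash: even-index sum = 546 mod 256 = 34; odd-index sum = 523 mod 256 = 11 → 22 0b.
Outer hash (recomputed tag): even-index sum = 177 mod 256 = 177; odd-index sum = 204 mod 256 = 204 → b1 cc.
Recomputed tag = b1cc; claimed = b1cc → match.

valid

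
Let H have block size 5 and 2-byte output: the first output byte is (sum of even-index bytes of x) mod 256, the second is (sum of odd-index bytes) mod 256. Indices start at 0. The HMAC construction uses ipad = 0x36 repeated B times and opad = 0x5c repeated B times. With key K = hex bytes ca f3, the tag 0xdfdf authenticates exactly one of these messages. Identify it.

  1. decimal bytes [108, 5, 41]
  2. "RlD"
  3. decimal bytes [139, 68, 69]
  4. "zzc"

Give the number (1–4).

Key hex bytes ca f3 is 2 bytes ≤ B = 5; zero-pad to 5 bytes: K' = ca f3 00 00 00.
K' ⊕ ipad = fc c5 36 36 36; K' ⊕ opad = 96 af 5c 5c 5c.
m1: inner = H(fc c5 36 36 36 6c 05 29) = 6d 90; tag = H(96 af 5c 5c 5c 6d 90) = de78
m2: inner = H(fc c5 36 36 36 52 6c 44) = d4 91; tag = H(96 af 5c 5c 5c d4 91) = dfdf ← matches
m3: inner = H(fc c5 36 36 36 8b 44 45) = ac cb; tag = H(96 af 5c 5c 5c ac cb) = 19b7
m4: inner = H(fc c5 36 36 36 7a 7a 63) = e2 d8; tag = H(96 af 5c 5c 5c e2 d8) = 26ed

2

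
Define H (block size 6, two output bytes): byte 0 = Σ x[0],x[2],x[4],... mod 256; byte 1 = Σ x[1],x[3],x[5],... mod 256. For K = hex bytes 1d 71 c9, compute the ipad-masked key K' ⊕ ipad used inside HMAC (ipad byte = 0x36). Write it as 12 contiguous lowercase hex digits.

Key hex bytes 1d 71 c9 is 3 bytes ≤ B = 6; zero-pad to 6 bytes: K' = 1d 71 c9 00 00 00.
XOR each byte with 0x36: 1d⊕36=2b, 71⊕36=47, c9⊕36=ff, 00⊕36=36, 00⊕36=36, 00⊕36=36.

2b47ff363636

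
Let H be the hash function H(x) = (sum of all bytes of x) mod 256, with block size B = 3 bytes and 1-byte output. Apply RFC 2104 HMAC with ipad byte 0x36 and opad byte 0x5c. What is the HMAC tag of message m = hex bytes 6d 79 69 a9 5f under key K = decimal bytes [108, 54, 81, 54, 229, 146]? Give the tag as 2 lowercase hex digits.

0d

Key decimal bytes [108, 54, 81, 54, 229, 146] = 6c 36 51 36 e5 92 is 6 bytes > B = 3, so hash it first: H(key) = a0, then zero-pad to 3 bytes: K' = a0 00 00.
K' ⊕ ipad = 96 36 36.  K' ⊕ opad = fc 5c 5c.
Inner input = (K'⊕ipad) ∥ m = 96 36 36 ∥ 6d 79 69 a9 5f.
Inner hash: sum = 150+54+54+109+121+105+169+95 = 857; mod 256 = 89 → 59.
Outer input = (K'⊕opad) ∥ inner = fc 5c 5c ∥ 59.
Outer hash (tag): sum = 252+92+92+89 = 525; mod 256 = 13 → 0d.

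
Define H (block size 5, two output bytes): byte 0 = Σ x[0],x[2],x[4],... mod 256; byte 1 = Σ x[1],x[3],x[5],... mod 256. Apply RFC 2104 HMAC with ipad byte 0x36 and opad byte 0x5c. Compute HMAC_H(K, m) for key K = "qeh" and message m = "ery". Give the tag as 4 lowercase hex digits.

Key "qeh" = 71 65 68 is 3 bytes ≤ B = 5; zero-pad to 5 bytes: K' = 71 65 68 00 00.
K' ⊕ ipad = 47 53 5e 36 36.  K' ⊕ opad = 2d 39 34 5c 5c.
Inner input = (K'⊕ipad) ∥ m = 47 53 5e 36 36 ∥ 65 72 79.
Inner hash: even-index sum = 333 mod 256 = 77; odd-index sum = 359 mod 256 = 103 → 4d 67.
Outer input = (K'⊕opad) ∥ inner = 2d 39 34 5c 5c ∥ 4d 67.
Outer hash (tag): even-index sum = 292 mod 256 = 36; odd-index sum = 226 mod 256 = 226 → 24 e2.

24e2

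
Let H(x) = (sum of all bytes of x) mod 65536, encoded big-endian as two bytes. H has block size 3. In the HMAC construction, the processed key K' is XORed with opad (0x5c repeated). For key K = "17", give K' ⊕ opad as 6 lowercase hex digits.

Key "17" = 31 37 is 2 bytes ≤ B = 3; zero-pad to 3 bytes: K' = 31 37 00.
XOR each byte with 0x5c: 31⊕5c=6d, 37⊕5c=6b, 00⊕5c=5c.

6d6b5c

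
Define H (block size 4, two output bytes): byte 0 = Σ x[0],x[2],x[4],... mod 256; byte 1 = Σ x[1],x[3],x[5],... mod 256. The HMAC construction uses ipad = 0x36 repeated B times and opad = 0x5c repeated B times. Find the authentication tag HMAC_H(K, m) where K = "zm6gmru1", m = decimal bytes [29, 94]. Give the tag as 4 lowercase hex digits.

Key "zm6gmru1" = 7a 6d 36 67 6d 72 75 31 is 8 bytes > B = 4, so hash it first: H(key) = 92 77, then zero-pad to 4 bytes: K' = 92 77 00 00.
K' ⊕ ipad = a4 41 36 36.  K' ⊕ opad = ce 2b 5c 5c.
Inner input = (K'⊕ipad) ∥ m = a4 41 36 36 ∥ 1d 5e.
Inner hash: even-index sum = 247 mod 256 = 247; odd-index sum = 213 mod 256 = 213 → f7 d5.
Outer input = (K'⊕opad) ∥ inner = ce 2b 5c 5c ∥ f7 d5.
Outer hash (tag): even-index sum = 545 mod 256 = 33; odd-index sum = 348 mod 256 = 92 → 21 5c.

215c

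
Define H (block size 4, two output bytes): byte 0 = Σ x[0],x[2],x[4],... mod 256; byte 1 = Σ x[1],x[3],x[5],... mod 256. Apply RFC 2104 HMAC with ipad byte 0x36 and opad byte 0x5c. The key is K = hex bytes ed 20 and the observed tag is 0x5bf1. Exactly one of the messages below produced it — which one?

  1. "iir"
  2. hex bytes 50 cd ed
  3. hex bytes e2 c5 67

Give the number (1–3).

Key hex bytes ed 20 is 2 bytes ≤ B = 4; zero-pad to 4 bytes: K' = ed 20 00 00.
K' ⊕ ipad = db 16 36 36; K' ⊕ opad = b1 7c 5c 5c.
m1: inner = H(db 16 36 36 69 69 72) = ec b5; tag = H(b1 7c 5c 5c ec b5) = f98d
m2: inner = H(db 16 36 36 50 cd ed) = 4e 19; tag = H(b1 7c 5c 5c 4e 19) = 5bf1 ← matches
m3: inner = H(db 16 36 36 e2 c5 67) = 5a 11; tag = H(b1 7c 5c 5c 5a 11) = 67e9

2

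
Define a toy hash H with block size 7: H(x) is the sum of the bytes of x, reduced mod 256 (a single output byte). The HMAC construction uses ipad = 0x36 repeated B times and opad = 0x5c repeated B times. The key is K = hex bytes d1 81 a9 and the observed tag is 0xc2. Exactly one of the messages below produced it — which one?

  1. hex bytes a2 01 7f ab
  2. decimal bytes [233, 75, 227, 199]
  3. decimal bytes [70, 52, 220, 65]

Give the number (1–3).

2

Key hex bytes d1 81 a9 is 3 bytes ≤ B = 7; zero-pad to 7 bytes: K' = d1 81 a9 00 00 00 00.
K' ⊕ ipad = e7 b7 9f 36 36 36 36; K' ⊕ opad = 8d dd f5 5c 5c 5c 5c.
m1: inner = H(e7 b7 9f 36 36 36 36 a2 01 7f ab) = e2; tag = H(8d dd f5 5c 5c 5c 5c e2) = b1
m2: inner = H(e7 b7 9f 36 36 36 36 e9 4b e3 c7) = f3; tag = H(8d dd f5 5c 5c 5c 5c f3) = c2 ← matches
m3: inner = H(e7 b7 9f 36 36 36 36 46 34 dc 41) = ac; tag = H(8d dd f5 5c 5c 5c 5c ac) = 7b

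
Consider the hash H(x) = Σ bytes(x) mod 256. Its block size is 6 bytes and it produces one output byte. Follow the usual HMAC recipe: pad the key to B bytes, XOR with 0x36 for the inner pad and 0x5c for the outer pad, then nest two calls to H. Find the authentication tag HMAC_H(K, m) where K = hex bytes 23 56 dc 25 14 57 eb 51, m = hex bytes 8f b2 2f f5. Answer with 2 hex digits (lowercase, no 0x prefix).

Key hex bytes 23 56 dc 25 14 57 eb 51 is 8 bytes > B = 6, so hash it first: H(key) = 21, then zero-pad to 6 bytes: K' = 21 00 00 00 00 00.
K' ⊕ ipad = 17 36 36 36 36 36.  K' ⊕ opad = 7d 5c 5c 5c 5c 5c.
Inner input = (K'⊕ipad) ∥ m = 17 36 36 36 36 36 ∥ 8f b2 2f f5.
Inner hash: sum = 23+54+54+54+54+54+143+178+47+245 = 906; mod 256 = 138 → 8a.
Outer input = (K'⊕opad) ∥ inner = 7d 5c 5c 5c 5c 5c ∥ 8a.
Outer hash (tag): sum = 125+92+92+92+92+92+138 = 723; mod 256 = 211 → d3.

d3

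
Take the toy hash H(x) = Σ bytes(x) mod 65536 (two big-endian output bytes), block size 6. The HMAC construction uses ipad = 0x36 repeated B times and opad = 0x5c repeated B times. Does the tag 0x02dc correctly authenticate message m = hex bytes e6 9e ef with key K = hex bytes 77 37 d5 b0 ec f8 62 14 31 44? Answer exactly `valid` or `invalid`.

valid

Key hex bytes 77 37 d5 b0 ec f8 62 14 31 44 is 10 bytes > B = 6, so hash it first: H(key) = 05 02, then zero-pad to 6 bytes: K' = 05 02 00 00 00 00.
K' ⊕ ipad = 33 34 36 36 36 36; K' ⊕ opad = 59 5e 5c 5c 5c 5c.
Inner hash: sum = 51+52+54+54+54+54+230+158+239 = 946 → 03 b2.
Outer hash (recomputed tag): sum = 89+94+92+92+92+92+3+178 = 732 → 02 dc.
Recomputed tag = 02dc; claimed = 02dc → match.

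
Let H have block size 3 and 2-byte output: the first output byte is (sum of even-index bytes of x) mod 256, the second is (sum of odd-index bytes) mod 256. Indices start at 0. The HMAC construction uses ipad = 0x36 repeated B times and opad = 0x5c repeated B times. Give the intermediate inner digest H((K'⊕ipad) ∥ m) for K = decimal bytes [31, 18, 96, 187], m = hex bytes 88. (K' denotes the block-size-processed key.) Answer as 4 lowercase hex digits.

Key decimal bytes [31, 18, 96, 187] = 1f 12 60 bb is 4 bytes > B = 3, so hash it first: H(key) = 7f cd, then zero-pad to 3 bytes: K' = 7f cd 00.
K' ⊕ ipad = 49 fb 36.
Inner input = 49 fb 36 ∥ 88.
Inner hash: even-index sum = 127 mod 256 = 127; odd-index sum = 387 mod 256 = 131 → 7f 83.

7f83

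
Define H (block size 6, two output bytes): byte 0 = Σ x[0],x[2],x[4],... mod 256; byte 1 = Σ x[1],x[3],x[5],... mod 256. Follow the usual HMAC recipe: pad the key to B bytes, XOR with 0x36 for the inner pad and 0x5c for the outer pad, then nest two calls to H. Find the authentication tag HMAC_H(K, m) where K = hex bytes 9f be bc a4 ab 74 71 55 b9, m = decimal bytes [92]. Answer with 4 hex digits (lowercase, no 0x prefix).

f2b8

Key hex bytes 9f be bc a4 ab 74 71 55 b9 is 9 bytes > B = 6, so hash it first: H(key) = 30 2b, then zero-pad to 6 bytes: K' = 30 2b 00 00 00 00.
K' ⊕ ipad = 06 1d 36 36 36 36.  K' ⊕ opad = 6c 77 5c 5c 5c 5c.
Inner input = (K'⊕ipad) ∥ m = 06 1d 36 36 36 36 ∥ 5c.
Inner hash: even-index sum = 206 mod 256 = 206; odd-index sum = 137 mod 256 = 137 → ce 89.
Outer input = (K'⊕opad) ∥ inner = 6c 77 5c 5c 5c 5c ∥ ce 89.
Outer hash (tag): even-index sum = 498 mod 256 = 242; odd-index sum = 440 mod 256 = 184 → f2 b8.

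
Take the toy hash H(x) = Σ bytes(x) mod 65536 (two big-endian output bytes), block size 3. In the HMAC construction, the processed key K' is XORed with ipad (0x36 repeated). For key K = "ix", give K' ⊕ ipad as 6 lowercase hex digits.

Key "ix" = 69 78 is 2 bytes ≤ B = 3; zero-pad to 3 bytes: K' = 69 78 00.
XOR each byte with 0x36: 69⊕36=5f, 78⊕36=4e, 00⊕36=36.

5f4e36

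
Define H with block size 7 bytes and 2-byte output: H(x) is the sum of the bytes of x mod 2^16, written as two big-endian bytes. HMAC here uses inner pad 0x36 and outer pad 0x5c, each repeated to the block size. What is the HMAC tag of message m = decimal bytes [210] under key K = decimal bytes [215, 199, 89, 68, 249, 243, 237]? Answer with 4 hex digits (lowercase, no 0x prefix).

Key decimal bytes [215, 199, 89, 68, 249, 243, 237] = d7 c7 59 44 f9 f3 ed is exactly B = 7 bytes: K' = d7 c7 59 44 f9 f3 ed.
K' ⊕ ipad = e1 f1 6f 72 cf c5 db.  K' ⊕ opad = 8b 9b 05 18 a5 af b1.
Inner input = (K'⊕ipad) ∥ m = e1 f1 6f 72 cf c5 db ∥ d2.
Inner hash: sum = 225+241+111+114+207+197+219+210 = 1524 → 05 f4.
Outer input = (K'⊕opad) ∥ inner = 8b 9b 05 18 a5 af b1 ∥ 05 f4.
Outer hash (tag): sum = 139+155+5+24+165+175+177+5+244 = 1089 → 04 41.

0441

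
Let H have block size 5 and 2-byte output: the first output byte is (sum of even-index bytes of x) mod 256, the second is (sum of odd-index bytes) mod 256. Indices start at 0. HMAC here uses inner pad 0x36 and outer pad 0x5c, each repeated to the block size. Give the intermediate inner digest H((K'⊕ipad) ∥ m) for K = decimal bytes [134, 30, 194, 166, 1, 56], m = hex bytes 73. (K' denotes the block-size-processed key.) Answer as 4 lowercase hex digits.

eb73

Key decimal bytes [134, 30, 194, 166, 1, 56] = 86 1e c2 a6 01 38 is 6 bytes > B = 5, so hash it first: H(key) = 49 fc, then zero-pad to 5 bytes: K' = 49 fc 00 00 00.
K' ⊕ ipad = 7f ca 36 36 36.
Inner input = 7f ca 36 36 36 ∥ 73.
Inner hash: even-index sum = 235 mod 256 = 235; odd-index sum = 371 mod 256 = 115 → eb 73.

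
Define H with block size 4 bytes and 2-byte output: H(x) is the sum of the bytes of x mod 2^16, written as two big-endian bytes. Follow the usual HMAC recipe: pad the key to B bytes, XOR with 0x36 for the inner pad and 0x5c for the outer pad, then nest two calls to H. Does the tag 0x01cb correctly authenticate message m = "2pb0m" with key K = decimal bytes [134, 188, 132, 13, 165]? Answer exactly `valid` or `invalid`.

Key decimal bytes [134, 188, 132, 13, 165] = 86 bc 84 0d a5 is 5 bytes > B = 4, so hash it first: H(key) = 02 78, then zero-pad to 4 bytes: K' = 02 78 00 00.
K' ⊕ ipad = 34 4e 36 36; K' ⊕ opad = 5e 24 5c 5c.
Inner hash: sum = 52+78+54+54+50+112+98+48+109 = 655 → 02 8f.
Outer hash (recomputed tag): sum = 94+36+92+92+2+143 = 459 → 01 cb.
Recomputed tag = 01cb; claimed = 01cb → match.

valid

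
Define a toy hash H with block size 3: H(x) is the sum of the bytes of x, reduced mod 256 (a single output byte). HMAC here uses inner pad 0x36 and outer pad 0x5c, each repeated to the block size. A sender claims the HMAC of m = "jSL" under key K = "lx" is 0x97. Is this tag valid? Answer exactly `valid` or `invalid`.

Key "lx" = 6c 78 is 2 bytes ≤ B = 3; zero-pad to 3 bytes: K' = 6c 78 00.
K' ⊕ ipad = 5a 4e 36; K' ⊕ opad = 30 24 5c.
Inner hash: sum = 90+78+54+106+83+76 = 487; mod 256 = 231 → e7.
Outer hash (recomputed tag): sum = 48+36+92+231 = 407; mod 256 = 151 → 97.
Recomputed tag = 97; claimed = 97 → match.

valid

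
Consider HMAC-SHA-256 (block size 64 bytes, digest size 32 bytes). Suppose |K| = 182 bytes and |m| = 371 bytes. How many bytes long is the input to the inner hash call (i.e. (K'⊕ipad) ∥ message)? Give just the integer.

Key is 182 > 64 bytes, so it is hashed to 32 bytes then zero-padded to 64: |K'| = 64.
Inner input = (K'⊕ipad) ∥ m → 64 + 371 = 435 bytes.

435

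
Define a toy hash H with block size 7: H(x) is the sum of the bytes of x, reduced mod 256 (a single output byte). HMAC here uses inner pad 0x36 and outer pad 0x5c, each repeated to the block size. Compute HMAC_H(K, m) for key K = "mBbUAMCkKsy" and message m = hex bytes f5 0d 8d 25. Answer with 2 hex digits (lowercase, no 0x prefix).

Key "mBbUAMCkKsy" = 6d 42 62 55 41 4d 43 6b 4b 73 79 is 11 bytes > B = 7, so hash it first: H(key) = d9, then zero-pad to 7 bytes: K' = d9 00 00 00 00 00 00.
K' ⊕ ipad = ef 36 36 36 36 36 36.  K' ⊕ opad = 85 5c 5c 5c 5c 5c 5c.
Inner input = (K'⊕ipad) ∥ m = ef 36 36 36 36 36 36 ∥ f5 0d 8d 25.
Inner hash: sum = 239+54+54+54+54+54+54+245+13+141+37 = 999; mod 256 = 231 → e7.
Outer input = (K'⊕opad) ∥ inner = 85 5c 5c 5c 5c 5c 5c ∥ e7.
Outer hash (tag): sum = 133+92+92+92+92+92+92+231 = 916; mod 256 = 148 → 94.

94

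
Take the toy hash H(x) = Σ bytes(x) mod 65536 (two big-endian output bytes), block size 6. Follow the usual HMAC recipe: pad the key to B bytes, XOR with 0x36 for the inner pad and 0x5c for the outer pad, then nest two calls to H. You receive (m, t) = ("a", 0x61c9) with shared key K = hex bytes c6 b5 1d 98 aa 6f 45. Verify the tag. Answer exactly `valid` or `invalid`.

Key hex bytes c6 b5 1d 98 aa 6f 45 is 7 bytes > B = 6, so hash it first: H(key) = 03 8e, then zero-pad to 6 bytes: K' = 03 8e 00 00 00 00.
K' ⊕ ipad = 35 b8 36 36 36 36; K' ⊕ opad = 5f d2 5c 5c 5c 5c.
Inner hash: sum = 53+184+54+54+54+54+97 = 550 → 02 26.
Outer hash (recomputed tag): sum = 95+210+92+92+92+92+2+38 = 713 → 02 c9.
Recomputed tag = 02c9; claimed = 61c9 → mismatch.

invalid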